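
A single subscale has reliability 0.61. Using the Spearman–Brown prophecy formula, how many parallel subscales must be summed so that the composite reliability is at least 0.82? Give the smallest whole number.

3

k ≥ ρ*(1−ρ₁)/(ρ₁(1−ρ*)) = 0.82·0.39 / (0.61·0.18) = 2.913.
Smallest integer k = 3.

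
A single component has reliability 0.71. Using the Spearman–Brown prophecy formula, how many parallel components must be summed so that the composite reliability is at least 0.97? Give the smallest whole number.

14

k ≥ ρ*(1−ρ₁)/(ρ₁(1−ρ*)) = 0.97·0.29 / (0.71·0.03) = 13.207.
Smallest integer k = 14.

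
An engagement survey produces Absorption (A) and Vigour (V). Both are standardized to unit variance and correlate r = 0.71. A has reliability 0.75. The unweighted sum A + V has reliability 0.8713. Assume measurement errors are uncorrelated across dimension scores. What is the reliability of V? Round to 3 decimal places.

0.810

Var(A+V) = 2 + 2·0.71 = 3.420.
True-score variance = ρ_A + ρ_V + 2·0.71, so 0.8713 = (0.75 + ρ_V + 1.42) / 3.420.
ρ_V = 0.8713·3.420 − 0.75 − 1.42 = 0.810.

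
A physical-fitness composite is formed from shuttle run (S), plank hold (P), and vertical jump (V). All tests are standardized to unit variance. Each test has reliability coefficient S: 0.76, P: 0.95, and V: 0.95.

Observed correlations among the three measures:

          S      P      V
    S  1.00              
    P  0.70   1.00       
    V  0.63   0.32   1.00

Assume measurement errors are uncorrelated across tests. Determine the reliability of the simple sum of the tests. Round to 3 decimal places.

0.946

Var(S+P+V) = 3 + 2·[0.70 + 0.63 + 0.32] = 3 + 3.3 = 6.3.
Because errors are independent across components, Cov(Tᵢ,Tⱼ) = Cov(Xᵢ,Xⱼ); the off-diagonal part of the true-score variance is the same as above.
True-score variance = [0.76 + 0.95 + 0.95] + 3.3 = 2.66 + 3.3 = 5.96.
Reliability = 5.96 / 6.3 = 0.946.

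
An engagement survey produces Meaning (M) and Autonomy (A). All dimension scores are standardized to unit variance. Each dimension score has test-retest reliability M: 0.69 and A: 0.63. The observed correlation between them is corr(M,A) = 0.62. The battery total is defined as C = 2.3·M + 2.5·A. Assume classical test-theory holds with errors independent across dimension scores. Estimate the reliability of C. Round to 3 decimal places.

0.788

Var(C) = 2.3² + 2.5² + 2·[5.75·0.62] = 11.54 + 7.13 = 18.67.
Under uncorrelated errors the observed covariances equal the true-score covariances, so only the own-variance terms attenuate.
True-score variance = [2.3²·0.69 + 2.5²·0.63] + 7.13 = 7.5876 + 7.13 = 14.7176.
Reliability = 14.7176 / 18.67 = 0.788.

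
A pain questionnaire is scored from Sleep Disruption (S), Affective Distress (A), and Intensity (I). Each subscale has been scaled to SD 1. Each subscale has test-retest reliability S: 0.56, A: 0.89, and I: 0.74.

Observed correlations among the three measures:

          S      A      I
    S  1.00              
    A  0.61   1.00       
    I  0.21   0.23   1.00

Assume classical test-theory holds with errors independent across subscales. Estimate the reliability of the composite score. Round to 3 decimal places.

0.841

Var(S+A+I) = 3 + 2·[0.61 + 0.21 + 0.23] = 3 + 2.1 = 5.1.
With uncorrelated errors the cross-covariances are all true-score covariance, so they carry over unchanged; only the diagonal terms shrink to ρᵢσᵢ².
True-score variance = [0.56 + 0.89 + 0.74] + 2.1 = 2.19 + 2.1 = 4.29.
Reliability = 4.29 / 5.1 = 0.841.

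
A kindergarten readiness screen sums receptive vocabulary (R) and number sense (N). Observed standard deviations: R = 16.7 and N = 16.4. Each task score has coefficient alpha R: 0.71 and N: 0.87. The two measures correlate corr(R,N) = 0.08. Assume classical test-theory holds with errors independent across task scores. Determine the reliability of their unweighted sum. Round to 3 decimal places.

0.804

Var(R+N) = 16.7² + 16.4² + 2·[16.7·16.4·0.08] = 547.85 + 43.8208 = 591.671.
Because errors are independent across components, Cov(Tᵢ,Tⱼ) = Cov(Xᵢ,Xⱼ); the off-diagonal part of the true-score variance is the same as above.
True-score variance = [16.7²·0.71 + 16.4²·0.87] + 43.8208 = 432.007 + 43.8208 = 475.828.
Reliability = 475.828 / 591.671 = 0.804.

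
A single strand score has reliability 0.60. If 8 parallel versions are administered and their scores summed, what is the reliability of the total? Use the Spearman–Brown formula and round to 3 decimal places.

0.923

ρ_k = kρ / (1 + (k−1)ρ) = 8·0.60 / (1 + 7·0.60) = 4.800 / 5.200 = 0.923.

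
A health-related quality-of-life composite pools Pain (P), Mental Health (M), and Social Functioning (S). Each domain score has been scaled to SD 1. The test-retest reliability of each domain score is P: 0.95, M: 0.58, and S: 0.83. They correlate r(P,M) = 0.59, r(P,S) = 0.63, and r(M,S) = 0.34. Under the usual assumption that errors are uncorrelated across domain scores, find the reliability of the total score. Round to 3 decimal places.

Var(P+M+S) = 3 + 2·[0.59 + 0.63 + 0.34] = 3 + 3.12 = 6.12.
Under uncorrelated errors the observed covariances equal the true-score covariances, so only the own-variance terms attenuate.
True-score variance = [0.95 + 0.58 + 0.83] + 3.12 = 2.36 + 3.12 = 5.48.
Reliability = 5.48 / 6.12 = 0.895.

0.895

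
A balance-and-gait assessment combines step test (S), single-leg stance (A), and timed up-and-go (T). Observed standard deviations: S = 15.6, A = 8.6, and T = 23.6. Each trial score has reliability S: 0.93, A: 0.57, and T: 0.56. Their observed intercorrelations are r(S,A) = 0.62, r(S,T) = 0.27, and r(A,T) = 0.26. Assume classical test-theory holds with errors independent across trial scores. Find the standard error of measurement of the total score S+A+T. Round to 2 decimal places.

17.14

Var(total) = 874.28 + 470.704 = 1344.98.
True-score variance = 580.38 + 470.704 = 1051.08, so reliability = 0.7815.
Error variance = 1344.98 − 1051.08 = 293.9; SEM = √293.9 = 17.14.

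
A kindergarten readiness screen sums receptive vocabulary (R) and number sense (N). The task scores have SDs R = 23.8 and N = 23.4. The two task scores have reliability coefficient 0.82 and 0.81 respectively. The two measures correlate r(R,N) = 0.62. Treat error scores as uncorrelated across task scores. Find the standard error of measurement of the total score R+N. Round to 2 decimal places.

Var(total) = 1114 + 690.581 = 1804.58.
True-score variance = 908.004 + 690.581 = 1598.59, so reliability = 0.8858.
Error variance = 1804.58 − 1598.59 = 205.996; SEM = √205.996 = 14.35.

14.35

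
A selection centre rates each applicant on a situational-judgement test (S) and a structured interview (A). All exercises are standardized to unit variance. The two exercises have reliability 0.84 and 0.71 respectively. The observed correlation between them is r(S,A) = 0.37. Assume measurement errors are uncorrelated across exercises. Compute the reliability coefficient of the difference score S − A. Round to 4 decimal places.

0.6429

Var(S−A) = 1 + 1 − 2·0.37 = 2 − 0.74 = 1.26.
Under uncorrelated errors the observed covariances equal the true-score covariances, so only the own-variance terms attenuate.
True-score variance = [0.84 + 0.71] − 0.74 = 1.55 − 0.74 = 0.81.
Reliability = 0.81 / 1.26 = 0.6429.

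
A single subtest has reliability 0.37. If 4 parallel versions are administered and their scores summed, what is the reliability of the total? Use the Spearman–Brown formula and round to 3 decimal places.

0.701

ρ_k = kρ / (1 + (k−1)ρ) = 4·0.37 / (1 + 3·0.37) = 1.480 / 2.110 = 0.701.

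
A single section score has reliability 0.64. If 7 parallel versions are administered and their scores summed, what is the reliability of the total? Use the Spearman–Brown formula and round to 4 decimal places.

ρ_k = kρ / (1 + (k−1)ρ) = 7·0.64 / (1 + 6·0.64) = 4.480 / 4.840 = 0.9256.

0.9256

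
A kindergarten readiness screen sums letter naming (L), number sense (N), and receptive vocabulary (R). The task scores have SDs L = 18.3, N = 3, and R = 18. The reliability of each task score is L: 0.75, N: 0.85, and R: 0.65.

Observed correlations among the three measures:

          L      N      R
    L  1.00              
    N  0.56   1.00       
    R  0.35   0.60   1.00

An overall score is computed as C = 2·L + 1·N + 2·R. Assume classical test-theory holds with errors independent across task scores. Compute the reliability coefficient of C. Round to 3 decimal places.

Var(C) = 2²·18.3² + 3² + 2²·18² + 2·[2·18.3·3·0.56 + 4·18.3·18·0.35 + 2·3·18·0.60] = 2644.56 + 1174.9 = 3819.46.
Under uncorrelated errors the observed covariances equal the true-score covariances, so only the own-variance terms attenuate.
True-score variance = [2²·18.3²·0.75 + 3²·0.85 + 2²·18²·0.65] + 1174.9 = 1854.72 + 1174.9 = 3029.62.
Reliability = 3029.62 / 3819.46 = 0.793.

0.793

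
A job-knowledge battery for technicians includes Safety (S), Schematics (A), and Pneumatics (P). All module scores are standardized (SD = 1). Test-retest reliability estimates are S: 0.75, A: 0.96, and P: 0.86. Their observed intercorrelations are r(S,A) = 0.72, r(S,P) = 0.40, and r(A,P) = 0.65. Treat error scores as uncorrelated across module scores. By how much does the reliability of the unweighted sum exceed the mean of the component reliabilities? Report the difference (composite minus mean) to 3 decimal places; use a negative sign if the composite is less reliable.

Var(sum) = 3 + 3.54 = 6.54; true-score variance = 2.57 + 3.54 = 6.11; composite reliability = 0.9343.
Mean component reliability = 0.8567.
Difference = 0.9343 − 0.8567 = 0.078.

0.078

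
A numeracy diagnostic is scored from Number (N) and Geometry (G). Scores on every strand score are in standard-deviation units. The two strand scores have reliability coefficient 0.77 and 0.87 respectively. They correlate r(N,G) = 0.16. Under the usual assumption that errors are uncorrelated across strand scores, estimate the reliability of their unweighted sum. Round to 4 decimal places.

Var(N+G) = 2 + 2·[0.16] = 2 + 0.32 = 2.32.
Under uncorrelated errors the observed covariances equal the true-score covariances, so only the own-variance terms attenuate.
True-score variance = [0.77 + 0.87] + 0.32 = 1.64 + 0.32 = 1.96.
Reliability = 1.96 / 2.32 = 0.8448.

0.8448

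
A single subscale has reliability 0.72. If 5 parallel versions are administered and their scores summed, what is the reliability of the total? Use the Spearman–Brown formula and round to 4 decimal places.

ρ_k = kρ / (1 + (k−1)ρ) = 5·0.72 / (1 + 4·0.72) = 3.600 / 3.880 = 0.9278.

0.9278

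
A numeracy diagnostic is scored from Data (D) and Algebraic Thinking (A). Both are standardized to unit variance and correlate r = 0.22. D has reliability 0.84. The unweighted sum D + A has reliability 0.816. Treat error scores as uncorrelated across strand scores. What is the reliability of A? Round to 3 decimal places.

0.711

Var(D+A) = 2 + 2·0.22 = 2.440.
True-score variance = ρ_D + ρ_A + 2·0.22, so 0.816 = (0.84 + ρ_A + 0.44) / 2.440.
ρ_A = 0.816·2.440 − 0.84 − 0.44 = 0.711.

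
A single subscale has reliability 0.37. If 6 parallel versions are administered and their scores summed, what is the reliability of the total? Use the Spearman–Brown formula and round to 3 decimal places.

ρ_k = kρ / (1 + (k−1)ρ) = 6·0.37 / (1 + 5·0.37) = 2.220 / 2.850 = 0.779.

0.779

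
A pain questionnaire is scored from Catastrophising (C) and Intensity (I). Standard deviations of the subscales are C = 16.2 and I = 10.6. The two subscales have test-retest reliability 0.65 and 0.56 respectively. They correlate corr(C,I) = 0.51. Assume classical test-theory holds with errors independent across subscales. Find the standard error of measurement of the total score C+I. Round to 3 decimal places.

11.887

Var(total) = 374.8 + 175.154 = 549.954.
True-score variance = 233.508 + 175.154 = 408.662, so reliability = 0.7431.
Error variance = 549.954 − 408.662 = 141.292; SEM = √141.292 = 11.887.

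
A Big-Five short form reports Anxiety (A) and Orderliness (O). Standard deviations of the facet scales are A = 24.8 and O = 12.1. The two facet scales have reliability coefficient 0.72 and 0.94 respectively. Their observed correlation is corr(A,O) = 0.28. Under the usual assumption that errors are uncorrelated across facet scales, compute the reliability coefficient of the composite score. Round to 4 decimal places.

0.8053

Var(A+O) = 24.8² + 12.1² + 2·[24.8·12.1·0.28] = 761.45 + 168.045 = 929.495.
Because errors are independent across components, Cov(Tᵢ,Tⱼ) = Cov(Xᵢ,Xⱼ); the off-diagonal part of the true-score variance is the same as above.
True-score variance = [24.8²·0.72 + 12.1²·0.94] + 168.045 = 580.454 + 168.045 = 748.499.
Reliability = 748.499 / 929.495 = 0.8053.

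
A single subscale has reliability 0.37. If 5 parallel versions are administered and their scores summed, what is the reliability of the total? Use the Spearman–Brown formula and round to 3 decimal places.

0.746

ρ_k = kρ / (1 + (k−1)ρ) = 5·0.37 / (1 + 4·0.37) = 1.850 / 2.480 = 0.746.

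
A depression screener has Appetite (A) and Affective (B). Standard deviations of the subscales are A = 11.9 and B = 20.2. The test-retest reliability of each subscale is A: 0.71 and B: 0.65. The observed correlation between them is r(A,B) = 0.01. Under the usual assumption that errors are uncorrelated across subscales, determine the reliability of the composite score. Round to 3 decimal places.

0.668

Var(A+B) = 11.9² + 20.2² + 2·[11.9·20.2·0.01] = 549.65 + 4.8076 = 554.458.
Because errors are independent across components, Cov(Tᵢ,Tⱼ) = Cov(Xᵢ,Xⱼ); the off-diagonal part of the true-score variance is the same as above.
True-score variance = [11.9²·0.71 + 20.2²·0.65] + 4.8076 = 365.769 + 4.8076 = 370.577.
Reliability = 370.577 / 554.458 = 0.668.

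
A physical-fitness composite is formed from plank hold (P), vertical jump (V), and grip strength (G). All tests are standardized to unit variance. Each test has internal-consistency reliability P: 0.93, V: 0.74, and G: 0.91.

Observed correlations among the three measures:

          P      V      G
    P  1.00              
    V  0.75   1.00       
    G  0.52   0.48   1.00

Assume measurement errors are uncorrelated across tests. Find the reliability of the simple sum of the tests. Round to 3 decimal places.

Var(P+V+G) = 3 + 2·[0.75 + 0.52 + 0.48] = 3 + 3.5 = 6.5.
With uncorrelated errors the cross-covariances are all true-score covariance, so they carry over unchanged; only the diagonal terms shrink to ρᵢσᵢ².
True-score variance = [0.93 + 0.74 + 0.91] + 3.5 = 2.58 + 3.5 = 6.08.
Reliability = 6.08 / 6.5 = 0.935.

0.935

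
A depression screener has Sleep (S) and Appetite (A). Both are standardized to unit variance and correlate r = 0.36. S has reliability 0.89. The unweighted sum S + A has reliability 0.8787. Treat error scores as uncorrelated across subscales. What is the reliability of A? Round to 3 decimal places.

Var(S+A) = 2 + 2·0.36 = 2.720.
True-score variance = ρ_S + ρ_A + 2·0.36, so 0.8787 = (0.89 + ρ_A + 0.72) / 2.720.
ρ_A = 0.8787·2.720 − 0.89 − 0.72 = 0.780.

0.780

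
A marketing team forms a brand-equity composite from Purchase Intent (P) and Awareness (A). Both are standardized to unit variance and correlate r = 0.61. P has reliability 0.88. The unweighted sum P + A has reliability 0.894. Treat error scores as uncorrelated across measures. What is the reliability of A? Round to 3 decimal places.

0.779

Var(P+A) = 2 + 2·0.61 = 3.220.
True-score variance = ρ_P + ρ_A + 2·0.61, so 0.894 = (0.88 + ρ_A + 1.22) / 3.220.
ρ_A = 0.894·3.220 − 0.88 − 1.22 = 0.779.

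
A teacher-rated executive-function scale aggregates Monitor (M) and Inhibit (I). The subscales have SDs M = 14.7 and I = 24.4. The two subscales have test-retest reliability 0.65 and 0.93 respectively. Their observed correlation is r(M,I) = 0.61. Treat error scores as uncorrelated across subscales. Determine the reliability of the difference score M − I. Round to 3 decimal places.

Var(M−I) = 14.7² + 24.4² − 2·14.7·24.4·0.61 = 811.45 − 437.59 = 373.86.
Because errors are independent across components, Cov(Tᵢ,Tⱼ) = Cov(Xᵢ,Xⱼ); the off-diagonal part of the true-score variance is the same as above.
True-score variance = [14.7²·0.65 + 24.4²·0.93] − 437.59 = 694.143 − 437.59 = 256.554.
Reliability = 256.554 / 373.86 = 0.686.

0.686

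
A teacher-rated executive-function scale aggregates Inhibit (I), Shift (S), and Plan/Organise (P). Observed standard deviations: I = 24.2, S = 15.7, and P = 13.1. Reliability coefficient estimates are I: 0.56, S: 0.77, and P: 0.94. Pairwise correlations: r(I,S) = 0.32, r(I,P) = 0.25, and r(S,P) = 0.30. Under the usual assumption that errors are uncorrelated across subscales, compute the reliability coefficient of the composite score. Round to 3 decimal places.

0.788

Var(I+S+P) = 24.2² + 15.7² + 13.1² + 2·[24.2·15.7·0.32 + 24.2·13.1·0.25 + 15.7·13.1·0.30] = 1003.74 + 525.074 = 1528.81.
Under uncorrelated errors the observed covariances equal the true-score covariances, so only the own-variance terms attenuate.
True-score variance = [24.2²·0.56 + 15.7²·0.77 + 13.1²·0.94] + 525.074 = 679.069 + 525.074 = 1204.14.
Reliability = 1204.14 / 1528.81 = 0.788.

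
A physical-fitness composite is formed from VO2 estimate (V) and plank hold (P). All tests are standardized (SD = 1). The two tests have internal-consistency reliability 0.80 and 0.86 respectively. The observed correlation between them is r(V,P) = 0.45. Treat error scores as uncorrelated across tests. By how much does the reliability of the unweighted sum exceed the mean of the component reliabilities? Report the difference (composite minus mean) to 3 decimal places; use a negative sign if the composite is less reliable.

Var(sum) = 2 + 0.9 = 2.9; true-score variance = 1.66 + 0.9 = 2.56; composite reliability = 0.8828.
Mean component reliability = 0.8300.
Difference = 0.8828 − 0.8300 = 0.053.

0.053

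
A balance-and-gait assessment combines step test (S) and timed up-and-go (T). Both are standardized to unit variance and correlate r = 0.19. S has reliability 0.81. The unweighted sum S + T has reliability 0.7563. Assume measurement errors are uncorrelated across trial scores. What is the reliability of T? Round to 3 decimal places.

Var(S+T) = 2 + 2·0.19 = 2.380.
True-score variance = ρ_S + ρ_T + 2·0.19, so 0.7563 = (0.81 + ρ_T + 0.38) / 2.380.
ρ_T = 0.7563·2.380 − 0.81 − 0.38 = 0.610.

0.610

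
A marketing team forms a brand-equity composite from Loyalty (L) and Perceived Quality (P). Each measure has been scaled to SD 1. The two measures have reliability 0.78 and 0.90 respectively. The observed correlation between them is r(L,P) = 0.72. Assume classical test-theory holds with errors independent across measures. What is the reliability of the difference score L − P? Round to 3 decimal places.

0.429

Var(L−P) = 1 + 1 − 2·0.72 = 2 − 1.44 = 0.56.
With uncorrelated errors the cross-covariances are all true-score covariance, so they carry over unchanged; only the diagonal terms shrink to ρᵢσᵢ².
True-score variance = [0.78 + 0.90] − 1.44 = 1.68 − 1.44 = 0.24.
Reliability = 0.24 / 0.56 = 0.429.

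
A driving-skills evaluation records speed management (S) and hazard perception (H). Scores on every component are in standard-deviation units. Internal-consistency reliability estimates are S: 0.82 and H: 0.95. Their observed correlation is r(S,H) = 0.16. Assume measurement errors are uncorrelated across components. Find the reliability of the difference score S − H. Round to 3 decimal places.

Var(S−H) = 1 + 1 − 2·0.16 = 2 − 0.32 = 1.68.
Under uncorrelated errors the observed covariances equal the true-score covariances, so only the own-variance terms attenuate.
True-score variance = [0.82 + 0.95] − 0.32 = 1.77 − 0.32 = 1.45.
Reliability = 1.45 / 1.68 = 0.863.

0.863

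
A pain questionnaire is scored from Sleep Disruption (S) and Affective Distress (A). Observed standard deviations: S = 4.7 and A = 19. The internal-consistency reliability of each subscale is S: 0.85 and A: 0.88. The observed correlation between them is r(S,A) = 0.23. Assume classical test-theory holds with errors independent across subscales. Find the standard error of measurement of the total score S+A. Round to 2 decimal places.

6.83

Var(total) = 383.09 + 41.078 = 424.168.
True-score variance = 336.457 + 41.078 = 377.534, so reliability = 0.8901.
Error variance = 424.168 − 377.534 = 46.6335; SEM = √46.6335 = 6.83.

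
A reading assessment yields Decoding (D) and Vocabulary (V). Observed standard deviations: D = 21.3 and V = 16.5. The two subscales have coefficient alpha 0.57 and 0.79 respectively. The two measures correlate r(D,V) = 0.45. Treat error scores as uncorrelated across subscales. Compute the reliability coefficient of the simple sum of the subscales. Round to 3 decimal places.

0.758

Var(D+V) = 21.3² + 16.5² + 2·[21.3·16.5·0.45] = 725.94 + 316.305 = 1042.25.
Because errors are independent across components, Cov(Tᵢ,Tⱼ) = Cov(Xᵢ,Xⱼ); the off-diagonal part of the true-score variance is the same as above.
True-score variance = [21.3²·0.57 + 16.5²·0.79] + 316.305 = 473.681 + 316.305 = 789.986.
Reliability = 789.986 / 1042.25 = 0.758.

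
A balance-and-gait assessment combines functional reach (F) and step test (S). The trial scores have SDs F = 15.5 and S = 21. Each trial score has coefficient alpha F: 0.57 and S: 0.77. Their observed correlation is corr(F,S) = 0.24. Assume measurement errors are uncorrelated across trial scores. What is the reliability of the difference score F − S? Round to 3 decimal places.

Var(F−S) = 15.5² + 21² − 2·15.5·21·0.24 = 681.25 − 156.24 = 525.01.
With uncorrelated errors the cross-covariances are all true-score covariance, so they carry over unchanged; only the diagonal terms shrink to ρᵢσᵢ².
True-score variance = [15.5²·0.57 + 21²·0.77] − 156.24 = 476.512 − 156.24 = 320.273.
Reliability = 320.273 / 525.01 = 0.610.

0.610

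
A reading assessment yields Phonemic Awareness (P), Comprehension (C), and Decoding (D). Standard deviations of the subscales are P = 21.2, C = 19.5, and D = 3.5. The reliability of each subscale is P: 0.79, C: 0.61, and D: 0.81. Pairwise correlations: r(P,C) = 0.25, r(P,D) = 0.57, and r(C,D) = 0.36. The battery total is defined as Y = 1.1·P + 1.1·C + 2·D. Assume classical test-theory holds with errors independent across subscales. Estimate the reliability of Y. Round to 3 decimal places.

Var(Y) = 1.1²·21.2² + 1.1²·19.5² + 2²·3.5² + 2·[1.21·21.2·19.5·0.25 + 2.2·21.2·3.5·0.57 + 2.2·19.5·3.5·0.36] = 1052.92 + 544.309 = 1597.23.
Because errors are independent across components, Cov(Tᵢ,Tⱼ) = Cov(Xᵢ,Xⱼ); the off-diagonal part of the true-score variance is the same as above.
True-score variance = [1.1²·21.2²·0.79 + 1.1²·19.5²·0.61 + 2²·3.5²·0.81] + 544.309 = 749.972 + 544.309 = 1294.28.
Reliability = 1294.28 / 1597.23 = 0.810.

0.810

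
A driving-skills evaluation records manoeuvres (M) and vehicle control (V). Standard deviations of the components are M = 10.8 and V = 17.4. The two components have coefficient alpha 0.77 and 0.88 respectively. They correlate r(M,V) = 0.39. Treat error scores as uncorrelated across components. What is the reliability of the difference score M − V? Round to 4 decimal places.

0.7685

Var(M−V) = 10.8² + 17.4² − 2·10.8·17.4·0.39 = 419.4 − 146.578 = 272.822.
With uncorrelated errors the cross-covariances are all true-score covariance, so they carry over unchanged; only the diagonal terms shrink to ρᵢσᵢ².
True-score variance = [10.8²·0.77 + 17.4²·0.88] − 146.578 = 356.242 − 146.578 = 209.664.
Reliability = 209.664 / 272.822 = 0.7685.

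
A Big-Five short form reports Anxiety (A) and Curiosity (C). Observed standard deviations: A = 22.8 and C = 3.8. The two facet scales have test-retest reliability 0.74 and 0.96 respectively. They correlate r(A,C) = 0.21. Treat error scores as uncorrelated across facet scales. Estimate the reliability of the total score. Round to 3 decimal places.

0.762

Var(A+C) = 22.8² + 3.8² + 2·[22.8·3.8·0.21] = 534.28 + 36.3888 = 570.669.
Because errors are independent across components, Cov(Tᵢ,Tⱼ) = Cov(Xᵢ,Xⱼ); the off-diagonal part of the true-score variance is the same as above.
True-score variance = [22.8²·0.74 + 3.8²·0.96] + 36.3888 = 398.544 + 36.3888 = 434.933.
Reliability = 434.933 / 570.669 = 0.762.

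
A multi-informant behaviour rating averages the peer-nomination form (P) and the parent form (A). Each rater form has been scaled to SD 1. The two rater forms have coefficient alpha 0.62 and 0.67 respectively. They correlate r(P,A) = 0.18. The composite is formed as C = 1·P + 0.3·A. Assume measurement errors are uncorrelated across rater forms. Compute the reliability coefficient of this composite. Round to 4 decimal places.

Var(C) = 1 + 0.3² + 2·[0.3·0.18] = 1.09 + 0.108 = 1.198.
Because errors are independent across components, Cov(Tᵢ,Tⱼ) = Cov(Xᵢ,Xⱼ); the off-diagonal part of the true-score variance is the same as above.
True-score variance = [0.62 + 0.3²·0.67] + 0.108 = 0.6803 + 0.108 = 0.7883.
Reliability = 0.7883 / 1.198 = 0.6580.

0.6580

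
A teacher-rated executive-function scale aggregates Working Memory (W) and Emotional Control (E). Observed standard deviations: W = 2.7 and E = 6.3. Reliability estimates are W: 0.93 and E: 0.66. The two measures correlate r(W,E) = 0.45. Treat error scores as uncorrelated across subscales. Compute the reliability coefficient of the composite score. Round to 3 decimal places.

0.775

Var(W+E) = 2.7² + 6.3² + 2·[2.7·6.3·0.45] = 46.98 + 15.309 = 62.289.
With uncorrelated errors the cross-covariances are all true-score covariance, so they carry over unchanged; only the diagonal terms shrink to ρᵢσᵢ².
True-score variance = [2.7²·0.93 + 6.3²·0.66] + 15.309 = 32.9751 + 15.309 = 48.2841.
Reliability = 48.2841 / 62.289 = 0.775.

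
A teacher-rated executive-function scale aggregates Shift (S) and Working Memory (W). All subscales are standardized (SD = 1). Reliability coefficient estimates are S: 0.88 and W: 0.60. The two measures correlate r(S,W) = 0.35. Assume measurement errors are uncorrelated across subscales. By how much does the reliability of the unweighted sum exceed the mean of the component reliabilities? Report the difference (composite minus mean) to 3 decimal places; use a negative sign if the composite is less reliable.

0.067

Var(sum) = 2 + 0.7 = 2.7; true-score variance = 1.48 + 0.7 = 2.18; composite reliability = 0.8074.
Mean component reliability = 0.7400.
Difference = 0.8074 − 0.7400 = 0.067.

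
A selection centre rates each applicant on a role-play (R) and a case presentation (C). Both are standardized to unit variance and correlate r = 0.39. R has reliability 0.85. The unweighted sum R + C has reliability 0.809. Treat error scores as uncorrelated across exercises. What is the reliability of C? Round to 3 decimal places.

0.619

Var(R+C) = 2 + 2·0.39 = 2.780.
True-score variance = ρ_R + ρ_C + 2·0.39, so 0.809 = (0.85 + ρ_C + 0.78) / 2.780.
ρ_C = 0.809·2.780 − 0.85 − 0.78 = 0.619.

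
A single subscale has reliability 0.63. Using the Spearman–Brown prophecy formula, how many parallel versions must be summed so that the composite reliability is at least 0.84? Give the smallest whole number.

k ≥ ρ*(1−ρ₁)/(ρ₁(1−ρ*)) = 0.84·0.37 / (0.63·0.16) = 3.083.
Smallest integer k = 4.

4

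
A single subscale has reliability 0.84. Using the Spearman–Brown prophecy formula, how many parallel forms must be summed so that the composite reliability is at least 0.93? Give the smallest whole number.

3

k ≥ ρ*(1−ρ₁)/(ρ₁(1−ρ*)) = 0.93·0.16 / (0.84·0.07) = 2.531.
Smallest integer k = 3.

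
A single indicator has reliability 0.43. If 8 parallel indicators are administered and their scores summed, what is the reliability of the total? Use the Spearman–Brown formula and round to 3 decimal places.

ρ_k = kρ / (1 + (k−1)ρ) = 8·0.43 / (1 + 7·0.43) = 3.440 / 4.010 = 0.858.

0.858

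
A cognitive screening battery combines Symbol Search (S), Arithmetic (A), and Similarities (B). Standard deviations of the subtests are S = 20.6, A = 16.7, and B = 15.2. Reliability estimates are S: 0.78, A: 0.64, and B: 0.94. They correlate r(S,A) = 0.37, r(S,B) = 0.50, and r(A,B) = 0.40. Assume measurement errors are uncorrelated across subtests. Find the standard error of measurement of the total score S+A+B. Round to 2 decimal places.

14.41

Var(total) = 934.29 + 770.767 = 1705.06.
True-score variance = 726.668 + 770.767 = 1497.43, so reliability = 0.8782.
Error variance = 1705.06 − 1497.43 = 207.622; SEM = √207.622 = 14.41.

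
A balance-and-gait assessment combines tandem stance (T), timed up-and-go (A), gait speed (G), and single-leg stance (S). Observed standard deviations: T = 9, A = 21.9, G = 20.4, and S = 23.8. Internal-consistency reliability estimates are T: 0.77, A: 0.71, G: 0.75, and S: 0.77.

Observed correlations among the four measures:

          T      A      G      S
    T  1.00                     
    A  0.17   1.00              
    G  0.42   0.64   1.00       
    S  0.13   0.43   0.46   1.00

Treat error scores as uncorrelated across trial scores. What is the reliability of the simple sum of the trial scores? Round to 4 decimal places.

0.8807

Var(T+A+G+S) = 9² + 21.9² + 20.4² + 23.8² + 2·[9·21.9·0.17 + 9·20.4·0.42 + 9·23.8·0.13 + 21.9·20.4·0.64 + 21.9·23.8·0.43 + 20.4·23.8·0.46] = 1543.21 + 1743.71 = 3286.92.
Under uncorrelated errors the observed covariances equal the true-score covariances, so only the own-variance terms attenuate.
True-score variance = [9²·0.77 + 21.9²·0.71 + 20.4²·0.75 + 23.8²·0.77] + 1743.71 = 1151.17 + 1743.71 = 2894.88.
Reliability = 2894.88 / 3286.92 = 0.8807.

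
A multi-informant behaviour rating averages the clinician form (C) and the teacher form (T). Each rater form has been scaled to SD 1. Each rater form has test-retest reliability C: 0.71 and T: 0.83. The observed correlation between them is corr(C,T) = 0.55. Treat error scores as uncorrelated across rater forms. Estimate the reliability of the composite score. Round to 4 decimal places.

0.8516

Var(C+T) = 2 + 2·[0.55] = 2 + 1.1 = 3.1.
Because errors are independent across components, Cov(Tᵢ,Tⱼ) = Cov(Xᵢ,Xⱼ); the off-diagonal part of the true-score variance is the same as above.
True-score variance = [0.71 + 0.83] + 1.1 = 1.54 + 1.1 = 2.64.
Reliability = 2.64 / 3.1 = 0.8516.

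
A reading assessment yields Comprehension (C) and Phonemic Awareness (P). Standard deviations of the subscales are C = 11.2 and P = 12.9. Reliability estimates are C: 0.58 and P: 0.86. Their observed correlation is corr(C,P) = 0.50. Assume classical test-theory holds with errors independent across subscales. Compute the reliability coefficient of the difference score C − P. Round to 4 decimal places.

0.4844

Var(C−P) = 11.2² + 12.9² − 2·11.2·12.9·0.50 = 291.85 − 144.48 = 147.37.
With uncorrelated errors the cross-covariances are all true-score covariance, so they carry over unchanged; only the diagonal terms shrink to ρᵢσᵢ².
True-score variance = [11.2²·0.58 + 12.9²·0.86] − 144.48 = 215.868 − 144.48 = 71.3878.
Reliability = 71.3878 / 147.37 = 0.4844.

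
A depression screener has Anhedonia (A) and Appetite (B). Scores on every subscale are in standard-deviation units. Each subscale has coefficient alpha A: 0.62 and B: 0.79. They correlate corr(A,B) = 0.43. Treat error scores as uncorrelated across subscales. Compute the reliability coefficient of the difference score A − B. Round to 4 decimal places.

0.4825

Var(A−B) = 1 + 1 − 2·0.43 = 2 − 0.86 = 1.14.
With uncorrelated errors the cross-covariances are all true-score covariance, so they carry over unchanged; only the diagonal terms shrink to ρᵢσᵢ².
True-score variance = [0.62 + 0.79] − 0.86 = 1.41 − 0.86 = 0.55.
Reliability = 0.55 / 1.14 = 0.4825.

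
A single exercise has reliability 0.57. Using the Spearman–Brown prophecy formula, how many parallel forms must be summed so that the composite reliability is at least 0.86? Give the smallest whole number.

5

k ≥ ρ*(1−ρ₁)/(ρ₁(1−ρ*)) = 0.86·0.43 / (0.57·0.14) = 4.634.
Smallest integer k = 5.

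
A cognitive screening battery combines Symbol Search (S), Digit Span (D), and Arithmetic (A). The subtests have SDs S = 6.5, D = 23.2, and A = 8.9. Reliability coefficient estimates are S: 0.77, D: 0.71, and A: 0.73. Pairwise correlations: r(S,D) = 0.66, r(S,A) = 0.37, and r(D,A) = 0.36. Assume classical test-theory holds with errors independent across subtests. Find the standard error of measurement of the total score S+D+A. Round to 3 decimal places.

Var(total) = 659.7 + 390.531 = 1050.23.
True-score variance = 472.506 + 390.531 = 863.037, so reliability = 0.8218.
Error variance = 1050.23 − 863.037 = 187.194; SEM = √187.194 = 13.682.

13.682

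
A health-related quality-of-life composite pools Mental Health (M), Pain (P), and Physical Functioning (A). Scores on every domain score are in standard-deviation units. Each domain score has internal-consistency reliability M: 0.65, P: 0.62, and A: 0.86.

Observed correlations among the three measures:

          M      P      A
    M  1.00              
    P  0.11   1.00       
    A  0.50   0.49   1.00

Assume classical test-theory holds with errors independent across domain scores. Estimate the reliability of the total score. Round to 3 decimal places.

Var(M+P+A) = 3 + 2·[0.11 + 0.50 + 0.49] = 3 + 2.2 = 5.2.
Because errors are independent across components, Cov(Tᵢ,Tⱼ) = Cov(Xᵢ,Xⱼ); the off-diagonal part of the true-score variance is the same as above.
True-score variance = [0.65 + 0.62 + 0.86] + 2.2 = 2.13 + 2.2 = 4.33.
Reliability = 4.33 / 5.2 = 0.833.

0.833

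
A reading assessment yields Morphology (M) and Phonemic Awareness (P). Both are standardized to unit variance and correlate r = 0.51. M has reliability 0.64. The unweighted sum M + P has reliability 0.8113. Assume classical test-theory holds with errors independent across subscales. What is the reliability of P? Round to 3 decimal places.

Var(M+P) = 2 + 2·0.51 = 3.020.
True-score variance = ρ_M + ρ_P + 2·0.51, so 0.8113 = (0.64 + ρ_P + 1.02) / 3.020.
ρ_P = 0.8113·3.020 − 0.64 − 1.02 = 0.790.

0.790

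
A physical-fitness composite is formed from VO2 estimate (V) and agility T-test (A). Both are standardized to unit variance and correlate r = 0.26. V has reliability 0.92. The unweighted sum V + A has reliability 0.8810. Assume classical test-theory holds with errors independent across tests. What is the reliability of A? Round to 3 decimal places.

0.780

Var(V+A) = 2 + 2·0.26 = 2.520.
True-score variance = ρ_V + ρ_A + 2·0.26, so 0.8810 = (0.92 + ρ_A + 0.52) / 2.520.
ρ_A = 0.8810·2.520 − 0.92 − 0.52 = 0.780.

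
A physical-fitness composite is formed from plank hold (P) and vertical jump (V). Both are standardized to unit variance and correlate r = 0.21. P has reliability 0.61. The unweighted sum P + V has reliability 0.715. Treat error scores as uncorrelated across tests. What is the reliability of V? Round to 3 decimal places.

Var(P+V) = 2 + 2·0.21 = 2.420.
True-score variance = ρ_P + ρ_V + 2·0.21, so 0.715 = (0.61 + ρ_V + 0.42) / 2.420.
ρ_V = 0.715·2.420 − 0.61 − 0.42 = 0.700.

0.700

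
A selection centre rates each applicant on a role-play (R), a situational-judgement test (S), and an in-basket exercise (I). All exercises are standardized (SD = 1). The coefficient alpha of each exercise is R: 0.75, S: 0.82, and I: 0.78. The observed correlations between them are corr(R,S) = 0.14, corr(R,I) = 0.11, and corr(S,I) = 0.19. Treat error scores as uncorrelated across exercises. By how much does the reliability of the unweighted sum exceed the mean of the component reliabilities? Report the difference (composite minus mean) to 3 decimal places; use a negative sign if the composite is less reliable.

0.049

Var(sum) = 3 + 0.88 = 3.88; true-score variance = 2.35 + 0.88 = 3.23; composite reliability = 0.8325.
Mean component reliability = 0.7833.
Difference = 0.8325 − 0.7833 = 0.049.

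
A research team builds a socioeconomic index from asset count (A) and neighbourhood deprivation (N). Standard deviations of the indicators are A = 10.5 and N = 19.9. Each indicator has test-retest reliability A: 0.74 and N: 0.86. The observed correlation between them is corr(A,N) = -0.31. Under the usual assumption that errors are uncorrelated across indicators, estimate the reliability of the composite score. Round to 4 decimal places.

Var(A+N) = 10.5² + 19.9² + 2·[10.5·19.9·(-0.31)] = 506.26 − 129.549 = 376.711.
With uncorrelated errors the cross-covariances are all true-score covariance, so they carry over unchanged; only the diagonal terms shrink to ρᵢσᵢ².
True-score variance = [10.5²·0.74 + 19.9²·0.86] − 129.549 = 422.154 − 129.549 = 292.605.
Reliability = 292.605 / 376.711 = 0.7767.

0.7767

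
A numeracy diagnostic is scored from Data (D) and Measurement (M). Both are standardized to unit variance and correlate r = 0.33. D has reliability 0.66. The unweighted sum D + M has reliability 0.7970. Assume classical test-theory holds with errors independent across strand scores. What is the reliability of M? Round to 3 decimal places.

Var(D+M) = 2 + 2·0.33 = 2.660.
True-score variance = ρ_D + ρ_M + 2·0.33, so 0.7970 = (0.66 + ρ_M + 0.66) / 2.660.
ρ_M = 0.7970·2.660 − 0.66 − 0.66 = 0.800.

0.800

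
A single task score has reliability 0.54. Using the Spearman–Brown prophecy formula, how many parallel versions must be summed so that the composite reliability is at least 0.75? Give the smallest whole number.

3

k ≥ ρ*(1−ρ₁)/(ρ₁(1−ρ*)) = 0.75·0.46 / (0.54·0.25) = 2.556.
Smallest integer k = 3.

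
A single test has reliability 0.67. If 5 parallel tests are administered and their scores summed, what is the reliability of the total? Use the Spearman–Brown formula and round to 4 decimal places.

0.9103

ρ_k = kρ / (1 + (k−1)ρ) = 5·0.67 / (1 + 4·0.67) = 3.350 / 3.680 = 0.9103.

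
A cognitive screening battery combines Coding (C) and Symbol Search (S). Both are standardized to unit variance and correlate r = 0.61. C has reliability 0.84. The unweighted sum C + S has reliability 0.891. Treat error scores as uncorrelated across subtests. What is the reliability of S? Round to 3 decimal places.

0.809

Var(C+S) = 2 + 2·0.61 = 3.220.
True-score variance = ρ_C + ρ_S + 2·0.61, so 0.891 = (0.84 + ρ_S + 1.22) / 3.220.
ρ_S = 0.891·3.220 − 0.84 − 1.22 = 0.809.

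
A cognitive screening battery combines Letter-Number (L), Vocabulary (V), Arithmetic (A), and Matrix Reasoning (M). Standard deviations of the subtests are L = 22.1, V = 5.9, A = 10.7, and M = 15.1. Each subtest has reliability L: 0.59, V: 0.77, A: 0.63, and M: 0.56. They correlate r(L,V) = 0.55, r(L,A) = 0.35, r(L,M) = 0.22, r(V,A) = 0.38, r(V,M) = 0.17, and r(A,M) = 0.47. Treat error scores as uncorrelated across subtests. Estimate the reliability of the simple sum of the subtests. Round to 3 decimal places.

Var(L+V+A+M) = 22.1² + 5.9² + 10.7² + 15.1² + 2·[22.1·5.9·0.55 + 22.1·10.7·0.35 + 22.1·15.1·0.22 + 5.9·10.7·0.38 + 5.9·15.1·0.17 + 10.7·15.1·0.47] = 865.72 + 685.936 = 1551.66.
Under uncorrelated errors the observed covariances equal the true-score covariances, so only the own-variance terms attenuate.
True-score variance = [22.1²·0.59 + 5.9²·0.77 + 10.7²·0.63 + 15.1²·0.56] + 685.936 = 514.78 + 685.936 = 1200.72.
Reliability = 1200.72 / 1551.66 = 0.774.

0.774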